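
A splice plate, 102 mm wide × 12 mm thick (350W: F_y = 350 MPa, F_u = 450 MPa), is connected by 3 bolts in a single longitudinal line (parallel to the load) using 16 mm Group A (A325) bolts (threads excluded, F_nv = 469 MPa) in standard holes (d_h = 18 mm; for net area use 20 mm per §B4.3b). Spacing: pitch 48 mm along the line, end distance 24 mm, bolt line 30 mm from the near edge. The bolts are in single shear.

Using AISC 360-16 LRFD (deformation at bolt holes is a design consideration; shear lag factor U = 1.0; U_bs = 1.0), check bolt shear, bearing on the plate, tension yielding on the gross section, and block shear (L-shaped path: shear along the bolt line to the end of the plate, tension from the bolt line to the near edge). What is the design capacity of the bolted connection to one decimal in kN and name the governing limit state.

Bolt shear: A_b = π(16)²/4 = 201.06 mm². φR_n = 0.75 × 469 × 201.06 × 3 × 1 = 212.2 kN.
Bearing (12 mm plate, F_u = 450 MPa): end bolts L_c = 24 − 18/2 = 15, R_n = min(1.2×15×12×450, 2.4×16×12×450) = 97.2 kN/bolt; interior L_c = 48 − 18 = 30, R_n = 194.4 kN/bolt. φR_n = 0.75 × (1×97.2 + 2×194.4) = 364.5 kN.
Tension yield (gross): A_g = 102×12 = 1224 mm². φR_n = 0.90 × 350 × 1224 = 385.6 kN.
Block shear: shear path 1×[24+2×48] = 1×120 mm, A_gv = 1440, A_nv = 1×(120 − 2.5×20)×12 = 840 mm²; tension to near edge: (30 − 0.5×20)×12 = 240 mm². R_n = min(0.6×450×840, 0.6×350×1440) + 1.0×450×240 = min(226.8, 302.4) + 108 = 334.8 kN. φR_n = 0.75 × 334.8 = 251.1 kN.
Governing: min(212.2, 364.5, 385.6, 251.1) = 212.2 kN → bolt shear.

212.2 kN (bolt shear governs)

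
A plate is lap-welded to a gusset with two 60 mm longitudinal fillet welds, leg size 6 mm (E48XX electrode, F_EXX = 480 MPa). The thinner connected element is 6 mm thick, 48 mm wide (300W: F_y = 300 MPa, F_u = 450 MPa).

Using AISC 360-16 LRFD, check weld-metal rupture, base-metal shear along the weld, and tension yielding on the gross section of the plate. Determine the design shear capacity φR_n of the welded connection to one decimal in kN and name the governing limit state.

77.8 kN (gross-section yield governs)

Weld metal: throat = 0.707×6 = 4.242 mm, L = 2×60 = 120 mm. φR_n = 0.75 × 0.6 × 480 × 4.242 × 120 = 110.0 kN.
Base metal shear (6 mm plate): yield φR_n = 1.0×0.6×300×6×120 = 129.6 kN; rupture φR_n = 0.75×0.6×450×6×120 = 145.8 kN; take 129.6 kN (yield).
Tension yield (gross): A_g = 48×6 = 288 mm². φR_n = 0.90 × 300 × 288 = 77.8 kN.
Governing: min(110.0, 129.6, 77.8) = 77.8 kN → gross-section yield.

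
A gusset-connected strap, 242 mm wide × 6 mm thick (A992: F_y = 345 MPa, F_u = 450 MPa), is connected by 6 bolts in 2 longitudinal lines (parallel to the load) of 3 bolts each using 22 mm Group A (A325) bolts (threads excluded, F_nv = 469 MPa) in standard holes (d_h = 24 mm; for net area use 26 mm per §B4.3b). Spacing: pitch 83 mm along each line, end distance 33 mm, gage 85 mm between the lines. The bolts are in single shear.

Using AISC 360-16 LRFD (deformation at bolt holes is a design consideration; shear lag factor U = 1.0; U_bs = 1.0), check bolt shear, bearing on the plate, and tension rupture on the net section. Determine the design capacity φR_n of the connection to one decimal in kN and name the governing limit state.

Bolt shear: A_b = π(22)²/4 = 380.13 mm². φR_n = 0.75 × 469 × 380.13 × 6 × 1 = 802.3 kN.
Bearing (6 mm plate, F_u = 450 MPa): end bolts L_c = 33 − 24/2 = 21, R_n = min(1.2×21×6×450, 2.4×22×6×450) = 68.04 kN/bolt; interior L_c = 83 − 24 = 59, R_n = 142.56 kN/bolt. φR_n = 0.75 × (2×68.04 + 4×142.56) = 529.7 kN.
Tension rupture (net): A_n = (242 − 2×26)×6 = 1140 mm² (U = 1.0, A_e = A_n). φR_n = 0.75 × 450 × 1140 = 384.8 kN.
Governing: min(802.3, 529.7, 384.8) = 384.8 kN → net-section rupture.

384.8 kN (net-section rupture governs)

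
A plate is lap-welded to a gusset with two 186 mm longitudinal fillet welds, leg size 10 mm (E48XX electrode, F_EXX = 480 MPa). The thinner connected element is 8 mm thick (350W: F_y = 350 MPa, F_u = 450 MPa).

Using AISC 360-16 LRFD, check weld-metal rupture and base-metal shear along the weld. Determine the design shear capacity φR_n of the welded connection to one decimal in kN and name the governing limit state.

568.1 kN (weld metal governs)

Weld metal: throat = 0.707×10 = 7.07 mm, L = 2×186 = 372 mm. φR_n = 0.75 × 0.6 × 480 × 7.07 × 372 = 568.1 kN.
Base metal shear (8 mm plate): yield φR_n = 1.0×0.6×350×8×372 = 625.0 kN; rupture φR_n = 0.75×0.6×450×8×372 = 602.6 kN; take 602.6 kN (rupture).
Governing: min(568.1, 602.6) = 568.1 kN → weld metal.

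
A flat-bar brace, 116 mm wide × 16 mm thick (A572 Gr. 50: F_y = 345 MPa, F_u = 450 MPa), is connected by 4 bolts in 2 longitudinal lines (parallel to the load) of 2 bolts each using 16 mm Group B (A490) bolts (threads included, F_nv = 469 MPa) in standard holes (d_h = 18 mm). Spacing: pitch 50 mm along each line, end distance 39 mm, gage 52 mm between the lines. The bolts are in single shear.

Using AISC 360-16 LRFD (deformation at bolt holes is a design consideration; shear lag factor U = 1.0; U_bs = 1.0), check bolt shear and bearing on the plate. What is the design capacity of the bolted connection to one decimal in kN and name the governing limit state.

282.9 kN (bolt shear governs)

Bolt shear: A_b = π(16)²/4 = 201.06 mm². φR_n = 0.75 × 469 × 201.06 × 4 × 1 = 282.9 kN.
Bearing (16 mm plate, F_u = 450 MPa): end bolts L_c = 39 − 18/2 = 30, R_n = min(1.2×30×16×450, 2.4×16×16×450) = 259.2 kN/bolt; interior L_c = 50 − 18 = 32, R_n = 276.48 kN/bolt. φR_n = 0.75 × (2×259.2 + 2×276.48) = 803.5 kN.
Governing: min(282.9, 803.5) = 282.9 kN → bolt shear.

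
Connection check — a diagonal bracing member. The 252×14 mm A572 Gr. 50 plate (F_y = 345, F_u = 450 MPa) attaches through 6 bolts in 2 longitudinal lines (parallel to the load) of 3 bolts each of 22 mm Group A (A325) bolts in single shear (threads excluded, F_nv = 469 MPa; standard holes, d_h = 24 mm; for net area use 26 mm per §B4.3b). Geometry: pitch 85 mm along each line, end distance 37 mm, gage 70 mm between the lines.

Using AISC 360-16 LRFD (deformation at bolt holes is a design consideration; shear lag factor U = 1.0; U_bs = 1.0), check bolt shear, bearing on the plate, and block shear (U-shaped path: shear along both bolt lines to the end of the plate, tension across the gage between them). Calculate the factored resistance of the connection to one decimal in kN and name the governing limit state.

802.3 kN (bolt shear governs)

Bolt shear: A_b = π(22)²/4 = 380.13 mm². φR_n = 0.75 × 469 × 380.13 × 6 × 1 = 802.3 kN.
Bearing (14 mm plate, F_u = 450 MPa): end bolts L_c = 37 − 24/2 = 25, R_n = min(1.2×25×14×450, 2.4×22×14×450) = 189 kN/bolt; interior L_c = 85 − 24 = 61, R_n = 332.64 kN/bolt. φR_n = 0.75 × (2×189 + 4×332.64) = 1281.4 kN.
Block shear: shear path 2×[37+2×85] = 2×207 mm, A_gv = 5796, A_nv = 2×(207 − 2.5×26)×14 = 3976 mm²; tension across gage: (70 − 1×26)×14 = 616 mm². R_n = min(0.6×450×3976, 0.6×345×5796) + 1.0×450×616 = min(1073.5, 1199.8) + 277.2 = 1350.7 kN. φR_n = 0.75 × 1350.7 = 1013.0 kN.
Governing: min(802.3, 1281.4, 1013.0) = 802.3 kN → bolt shear.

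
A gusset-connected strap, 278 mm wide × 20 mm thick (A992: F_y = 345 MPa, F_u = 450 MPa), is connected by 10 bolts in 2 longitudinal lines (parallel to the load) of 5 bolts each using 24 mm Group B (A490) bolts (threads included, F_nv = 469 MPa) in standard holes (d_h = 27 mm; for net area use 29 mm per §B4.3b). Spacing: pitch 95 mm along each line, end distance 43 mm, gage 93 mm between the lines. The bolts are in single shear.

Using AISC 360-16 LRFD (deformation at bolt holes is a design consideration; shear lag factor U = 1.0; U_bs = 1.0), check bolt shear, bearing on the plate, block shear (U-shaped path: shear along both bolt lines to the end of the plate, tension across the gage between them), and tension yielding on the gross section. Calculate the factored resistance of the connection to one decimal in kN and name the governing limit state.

Bolt shear: A_b = π(24)²/4 = 452.39 mm². φR_n = 0.75 × 469 × 452.39 × 10 × 1 = 1591.3 kN.
Bearing (20 mm plate, F_u = 450 MPa): end bolts L_c = 43 − 27/2 = 29.5, R_n = min(1.2×29.5×20×450, 2.4×24×20×450) = 318.6 kN/bolt; interior L_c = 95 − 27 = 68, R_n = 518.4 kN/bolt. φR_n = 0.75 × (2×318.6 + 8×518.4) = 3588.3 kN.
Block shear: shear path 2×[43+4×95] = 2×423 mm, A_gv = 16920, A_nv = 2×(423 − 4.5×29)×20 = 11700 mm²; tension across gage: (93 − 1×29)×20 = 1280 mm². R_n = min(0.6×450×11700, 0.6×345×16920) + 1.0×450×1280 = min(3159, 3502.4) + 576 = 3735 kN. φR_n = 0.75 × 3735 = 2801.3 kN.
Tension yield (gross): A_g = 278×20 = 5560 mm². φR_n = 0.90 × 345 × 5560 = 1726.4 kN.
Governing: min(1591.3, 3588.3, 2801.3, 1726.4) = 1591.3 kN → bolt shear.

1591.3 kN (bolt shear governs)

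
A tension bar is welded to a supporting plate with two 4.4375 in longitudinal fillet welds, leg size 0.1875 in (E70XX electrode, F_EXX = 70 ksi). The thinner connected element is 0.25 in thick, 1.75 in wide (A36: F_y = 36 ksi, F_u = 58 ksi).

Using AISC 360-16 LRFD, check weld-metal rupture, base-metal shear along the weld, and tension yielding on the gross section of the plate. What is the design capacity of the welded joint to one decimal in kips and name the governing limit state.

14.2 kips (gross-section yield governs)

Weld metal: throat = 0.707×0.1875 = 0.13256 in, L = 2×4.4375 = 8.875 in. φR_n = 0.75 × 0.6 × 70 × 0.13256 × 8.875 = 37.1 kips.
Base metal shear (0.25 in plate): yield φR_n = 1.0×0.6×36×0.25×8.875 = 47.9 kips; rupture φR_n = 0.75×0.6×58×0.25×8.875 = 57.9 kips; take 47.9 kips (yield).
Tension yield (gross): A_g = 1.75×0.25 = 0.4375 in². φR_n = 0.90 × 36 × 0.4375 = 14.2 kips.
Governing: min(37.1, 47.9, 14.2) = 14.2 kips → gross-section yield.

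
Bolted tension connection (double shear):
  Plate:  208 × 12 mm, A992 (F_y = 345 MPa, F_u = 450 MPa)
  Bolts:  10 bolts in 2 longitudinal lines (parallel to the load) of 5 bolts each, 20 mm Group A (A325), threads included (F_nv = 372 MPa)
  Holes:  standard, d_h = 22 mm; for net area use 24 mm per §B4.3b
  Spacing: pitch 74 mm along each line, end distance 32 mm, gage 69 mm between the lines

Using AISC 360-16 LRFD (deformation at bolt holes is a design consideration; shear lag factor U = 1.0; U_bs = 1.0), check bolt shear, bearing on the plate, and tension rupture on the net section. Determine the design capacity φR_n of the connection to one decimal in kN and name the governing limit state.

648.0 kN (net-section rupture governs)

Bolt shear: A_b = π(20)²/4 = 314.16 mm². φR_n = 0.75 × 372 × 314.16 × 10 × 2 = 1753.0 kN.
Bearing (12 mm plate, F_u = 450 MPa): end bolts L_c = 32 − 22/2 = 21, R_n = min(1.2×21×12×450, 2.4×20×12×450) = 136.08 kN/bolt; interior L_c = 74 − 22 = 52, R_n = 259.2 kN/bolt. φR_n = 0.75 × (2×136.08 + 8×259.2) = 1759.3 kN.
Tension rupture (net): A_n = (208 − 2×24)×12 = 1920 mm² (U = 1.0, A_e = A_n). φR_n = 0.75 × 450 × 1920 = 648.0 kN.
Governing: min(1753.0, 1759.3, 648.0) = 648.0 kN → net-section rupture.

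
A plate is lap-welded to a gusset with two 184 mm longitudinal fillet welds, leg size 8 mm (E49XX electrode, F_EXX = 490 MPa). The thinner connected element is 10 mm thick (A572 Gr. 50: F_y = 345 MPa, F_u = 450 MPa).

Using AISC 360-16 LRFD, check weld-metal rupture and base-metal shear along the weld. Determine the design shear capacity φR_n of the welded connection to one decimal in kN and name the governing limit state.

Weld metal: throat = 0.707×8 = 5.656 mm, L = 2×184 = 368 mm. φR_n = 0.75 × 0.6 × 490 × 5.656 × 368 = 459.0 kN.
Base metal shear (10 mm plate): yield φR_n = 1.0×0.6×345×10×368 = 761.8 kN; rupture φR_n = 0.75×0.6×450×10×368 = 745.2 kN; take 745.2 kN (rupture).
Governing: min(459.0, 745.2) = 459.0 kN → weld metal.

459.0 kN (weld metal governs)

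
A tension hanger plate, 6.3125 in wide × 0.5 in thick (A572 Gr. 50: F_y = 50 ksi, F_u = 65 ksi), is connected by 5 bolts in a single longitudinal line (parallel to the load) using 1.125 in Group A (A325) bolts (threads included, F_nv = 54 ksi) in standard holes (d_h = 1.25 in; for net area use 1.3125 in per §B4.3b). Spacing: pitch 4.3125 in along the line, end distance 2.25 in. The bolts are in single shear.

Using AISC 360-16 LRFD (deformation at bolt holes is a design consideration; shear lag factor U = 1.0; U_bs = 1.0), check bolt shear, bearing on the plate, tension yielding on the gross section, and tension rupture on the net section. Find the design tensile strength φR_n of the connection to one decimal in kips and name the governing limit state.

121.9 kips (net-section rupture governs)

Bolt shear: A_b = π(1.125)²/4 = 0.99402 in². φR_n = 0.75 × 54 × 0.99402 × 5 × 1 = 201.3 kips.
Bearing (0.5 in plate, F_u = 65 ksi): end bolts L_c = 2.25 − 1.25/2 = 1.625, R_n = min(1.2×1.625×0.5×65, 2.4×1.125×0.5×65) = 63.375 kips/bolt; interior L_c = 4.3125 − 1.25 = 3.0625, R_n = 87.75 kips/bolt. φR_n = 0.75 × (1×63.375 + 4×87.75) = 310.8 kips.
Tension yield (gross): A_g = 6.3125×0.5 = 3.1563 in². φR_n = 0.90 × 50 × 3.1563 = 142.0 kips.
Tension rupture (net): A_n = (6.3125 − 1×1.3125)×0.5 = 2.5 in² (U = 1.0, A_e = A_n). φR_n = 0.75 × 65 × 2.5 = 121.9 kips.
Governing: min(201.3, 310.8, 142.0, 121.9) = 121.9 kips → net-section rupture.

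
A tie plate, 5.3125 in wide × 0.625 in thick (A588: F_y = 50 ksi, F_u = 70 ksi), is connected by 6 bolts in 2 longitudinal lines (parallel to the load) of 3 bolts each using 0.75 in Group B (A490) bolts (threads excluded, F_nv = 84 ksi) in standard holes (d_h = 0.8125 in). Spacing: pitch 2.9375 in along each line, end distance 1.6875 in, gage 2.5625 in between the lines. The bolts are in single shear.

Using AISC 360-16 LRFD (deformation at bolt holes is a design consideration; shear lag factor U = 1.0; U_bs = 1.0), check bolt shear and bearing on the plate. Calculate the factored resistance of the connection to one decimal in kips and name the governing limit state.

Bolt shear: A_b = π(0.75)²/4 = 0.44179 in². φR_n = 0.75 × 84 × 0.44179 × 6 × 1 = 167.0 kips.
Bearing (0.625 in plate, F_u = 70 ksi): end bolts L_c = 1.6875 − 0.8125/2 = 1.28125, R_n = min(1.2×1.28125×0.625×70, 2.4×0.75×0.625×70) = 67.266 kips/bolt; interior L_c = 2.9375 − 0.8125 = 2.125, R_n = 78.75 kips/bolt. φR_n = 0.75 × (2×67.266 + 4×78.75) = 337.1 kips.
Governing: min(167.0, 337.1) = 167.0 kips → bolt shear.

167.0 kips (bolt shear governs)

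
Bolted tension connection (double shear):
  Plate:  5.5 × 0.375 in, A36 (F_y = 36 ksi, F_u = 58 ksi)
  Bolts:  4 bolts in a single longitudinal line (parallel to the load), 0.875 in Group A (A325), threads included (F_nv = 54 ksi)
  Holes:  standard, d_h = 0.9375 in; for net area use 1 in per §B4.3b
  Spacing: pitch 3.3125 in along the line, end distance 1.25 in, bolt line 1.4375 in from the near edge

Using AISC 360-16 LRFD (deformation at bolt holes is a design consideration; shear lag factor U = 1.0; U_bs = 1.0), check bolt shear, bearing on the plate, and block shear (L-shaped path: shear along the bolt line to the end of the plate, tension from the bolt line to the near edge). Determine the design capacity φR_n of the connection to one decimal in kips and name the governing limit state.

83.3 kips (block shear governs)

Bolt shear: A_b = π(0.875)²/4 = 0.60132 in². φR_n = 0.75 × 54 × 0.60132 × 4 × 2 = 194.8 kips.
Bearing (0.375 in plate, F_u = 58 ksi): end bolts L_c = 1.25 − 0.9375/2 = 0.78125, R_n = min(1.2×0.78125×0.375×58, 2.4×0.875×0.375×58) = 20.391 kips/bolt; interior L_c = 3.3125 − 0.9375 = 2.375, R_n = 45.675 kips/bolt. φR_n = 0.75 × (1×20.391 + 3×45.675) = 118.1 kips.
Block shear: shear path 1×[1.25+3×3.3125] = 1×11.1875 in, A_gv = 4.1953, A_nv = 1×(11.1875 − 3.5×1)×0.375 = 2.8828 in²; tension to near edge: (1.4375 − 0.5×1)×0.375 = 0.35156 in². R_n = min(0.6×58×2.8828, 0.6×36×4.1953) + 1.0×58×0.35156 = min(100.32, 90.618) + 20.39 = 111.01 kips. φR_n = 0.75 × 111.01 = 83.3 kips.
Governing: min(194.8, 118.1, 83.3) = 83.3 kips → block shear.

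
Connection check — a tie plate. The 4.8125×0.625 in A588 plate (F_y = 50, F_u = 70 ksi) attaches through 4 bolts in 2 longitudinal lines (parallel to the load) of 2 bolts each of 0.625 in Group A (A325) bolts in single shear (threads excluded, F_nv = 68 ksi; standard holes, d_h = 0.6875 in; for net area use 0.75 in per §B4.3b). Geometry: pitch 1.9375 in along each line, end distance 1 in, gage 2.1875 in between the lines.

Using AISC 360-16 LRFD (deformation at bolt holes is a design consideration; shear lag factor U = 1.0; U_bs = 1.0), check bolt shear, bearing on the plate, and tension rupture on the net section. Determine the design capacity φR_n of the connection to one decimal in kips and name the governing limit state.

Bolt shear: A_b = π(0.625)²/4 = 0.3068 in². φR_n = 0.75 × 68 × 0.3068 × 4 × 1 = 62.6 kips.
Bearing (0.625 in plate, F_u = 70 ksi): end bolts L_c = 1 − 0.6875/2 = 0.65625, R_n = min(1.2×0.65625×0.625×70, 2.4×0.625×0.625×70) = 34.453 kips/bolt; interior L_c = 1.9375 − 0.6875 = 1.25, R_n = 65.625 kips/bolt. φR_n = 0.75 × (2×34.453 + 2×65.625) = 150.1 kips.
Tension rupture (net): A_n = (4.8125 − 2×0.75)×0.625 = 2.0703 in² (U = 1.0, A_e = A_n). φR_n = 0.75 × 70 × 2.0703 = 108.7 kips.
Governing: min(62.6, 150.1, 108.7) = 62.6 kips → bolt shear.

62.6 kips (bolt shear governs)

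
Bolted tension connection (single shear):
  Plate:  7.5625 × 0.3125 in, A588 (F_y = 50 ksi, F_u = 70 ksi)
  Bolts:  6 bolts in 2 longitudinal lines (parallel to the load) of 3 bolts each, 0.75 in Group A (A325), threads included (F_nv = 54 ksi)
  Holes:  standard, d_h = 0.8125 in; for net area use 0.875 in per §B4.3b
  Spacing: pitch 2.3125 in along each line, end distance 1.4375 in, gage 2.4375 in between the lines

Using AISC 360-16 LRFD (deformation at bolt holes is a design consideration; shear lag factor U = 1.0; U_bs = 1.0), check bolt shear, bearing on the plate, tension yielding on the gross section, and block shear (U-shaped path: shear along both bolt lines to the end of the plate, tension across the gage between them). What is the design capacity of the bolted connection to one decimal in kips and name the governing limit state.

101.9 kips (block shear governs)

Bolt shear: A_b = π(0.75)²/4 = 0.44179 in². φR_n = 0.75 × 54 × 0.44179 × 6 × 1 = 107.4 kips.
Bearing (0.3125 in plate, F_u = 70 ksi): end bolts L_c = 1.4375 − 0.8125/2 = 1.03125, R_n = min(1.2×1.03125×0.3125×70, 2.4×0.75×0.3125×70) = 27.07 kips/bolt; interior L_c = 2.3125 − 0.8125 = 1.5, R_n = 39.375 kips/bolt. φR_n = 0.75 × (2×27.07 + 4×39.375) = 158.7 kips.
Tension yield (gross): A_g = 7.5625×0.3125 = 2.3633 in². φR_n = 0.90 × 50 × 2.3633 = 106.3 kips.
Block shear: shear path 2×[1.4375+2×2.3125] = 2×6.0625 in, A_gv = 3.7891, A_nv = 2×(6.0625 − 2.5×0.875)×0.3125 = 2.4219 in²; tension across gage: (2.4375 − 1×0.875)×0.3125 = 0.48828 in². R_n = min(0.6×70×2.4219, 0.6×50×3.7891) + 1.0×70×0.48828 = min(101.72, 113.67) + 34.18 = 135.9 kips. φR_n = 0.75 × 135.9 = 101.9 kips.
Governing: min(107.4, 158.7, 106.3, 101.9) = 101.9 kips → block shear.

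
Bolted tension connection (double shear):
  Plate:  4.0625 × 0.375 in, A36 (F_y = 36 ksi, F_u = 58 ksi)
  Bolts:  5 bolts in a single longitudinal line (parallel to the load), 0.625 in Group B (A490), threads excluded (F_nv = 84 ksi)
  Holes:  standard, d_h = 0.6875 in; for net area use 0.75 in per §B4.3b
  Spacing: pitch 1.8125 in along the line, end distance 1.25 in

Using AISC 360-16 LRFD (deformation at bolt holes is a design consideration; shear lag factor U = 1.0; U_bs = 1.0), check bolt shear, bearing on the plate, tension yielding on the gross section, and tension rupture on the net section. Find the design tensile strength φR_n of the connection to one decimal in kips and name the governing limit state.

49.4 kips (gross-section yield governs)

Bolt shear: A_b = π(0.625)²/4 = 0.3068 in². φR_n = 0.75 × 84 × 0.3068 × 5 × 2 = 193.3 kips.
Bearing (0.375 in plate, F_u = 58 ksi): end bolts L_c = 1.25 − 0.6875/2 = 0.90625, R_n = min(1.2×0.90625×0.375×58, 2.4×0.625×0.375×58) = 23.653 kips/bolt; interior L_c = 1.8125 − 0.6875 = 1.125, R_n = 29.363 kips/bolt. φR_n = 0.75 × (1×23.653 + 4×29.363) = 105.8 kips.
Tension yield (gross): A_g = 4.0625×0.375 = 1.5234 in². φR_n = 0.90 × 36 × 1.5234 = 49.4 kips.
Tension rupture (net): A_n = (4.0625 − 1×0.75)×0.375 = 1.2422 in² (U = 1.0, A_e = A_n). φR_n = 0.75 × 58 × 1.2422 = 54.0 kips.
Governing: min(193.3, 105.8, 49.4, 54.0) = 49.4 kips → gross-section yield.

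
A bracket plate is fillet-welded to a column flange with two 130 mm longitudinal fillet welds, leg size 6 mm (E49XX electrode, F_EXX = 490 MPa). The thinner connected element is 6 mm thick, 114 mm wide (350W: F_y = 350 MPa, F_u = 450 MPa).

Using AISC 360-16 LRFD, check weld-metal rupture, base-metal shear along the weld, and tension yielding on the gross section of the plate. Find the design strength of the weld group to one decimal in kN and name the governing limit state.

Weld metal: throat = 0.707×6 = 4.242 mm, L = 2×130 = 260 mm. φR_n = 0.75 × 0.6 × 490 × 4.242 × 260 = 243.2 kN.
Base metal shear (6 mm plate): yield φR_n = 1.0×0.6×350×6×260 = 327.6 kN; rupture φR_n = 0.75×0.6×450×6×260 = 315.9 kN; take 315.9 kN (rupture).
Tension yield (gross): A_g = 114×6 = 684 mm². φR_n = 0.90 × 350 × 684 = 215.5 kN.
Governing: min(243.2, 315.9, 215.5) = 215.5 kN → gross-section yield.

215.5 kN (gross-section yield governs)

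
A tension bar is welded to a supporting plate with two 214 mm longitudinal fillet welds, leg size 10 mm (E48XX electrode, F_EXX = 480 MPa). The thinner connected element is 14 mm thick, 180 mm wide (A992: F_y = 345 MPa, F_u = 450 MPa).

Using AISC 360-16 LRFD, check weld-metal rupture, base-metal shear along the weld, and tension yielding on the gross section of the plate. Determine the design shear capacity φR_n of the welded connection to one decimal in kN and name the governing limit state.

Weld metal: throat = 0.707×10 = 7.07 mm, L = 2×214 = 428 mm. φR_n = 0.75 × 0.6 × 480 × 7.07 × 428 = 653.6 kN.
Base metal shear (14 mm plate): yield φR_n = 1.0×0.6×345×14×428 = 1240.3 kN; rupture φR_n = 0.75×0.6×450×14×428 = 1213.4 kN; take 1213.4 kN (rupture).
Tension yield (gross): A_g = 180×14 = 2520 mm². φR_n = 0.90 × 345 × 2520 = 782.5 kN.
Governing: min(653.6, 1213.4, 782.5) = 653.6 kN → weld metal.

653.6 kN (weld metal governs)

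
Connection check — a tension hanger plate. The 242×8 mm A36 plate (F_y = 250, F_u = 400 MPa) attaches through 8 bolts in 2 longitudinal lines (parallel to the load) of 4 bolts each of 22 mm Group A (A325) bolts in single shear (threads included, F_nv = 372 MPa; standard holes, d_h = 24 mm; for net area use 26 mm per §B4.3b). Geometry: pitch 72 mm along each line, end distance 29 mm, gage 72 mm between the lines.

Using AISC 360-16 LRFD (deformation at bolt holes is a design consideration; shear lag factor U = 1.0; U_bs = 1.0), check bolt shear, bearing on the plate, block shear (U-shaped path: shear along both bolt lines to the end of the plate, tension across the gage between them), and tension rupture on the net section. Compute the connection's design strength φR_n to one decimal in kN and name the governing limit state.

456.0 kN (net-section rupture governs)

Bolt shear: A_b = π(22)²/4 = 380.13 mm². φR_n = 0.75 × 372 × 380.13 × 8 × 1 = 848.5 kN.
Bearing (8 mm plate, F_u = 400 MPa): end bolts L_c = 29 − 24/2 = 17, R_n = min(1.2×17×8×400, 2.4×22×8×400) = 65.28 kN/bolt; interior L_c = 72 − 24 = 48, R_n = 168.96 kN/bolt. φR_n = 0.75 × (2×65.28 + 6×168.96) = 858.2 kN.
Block shear: shear path 2×[29+3×72] = 2×245 mm, A_gv = 3920, A_nv = 2×(245 − 3.5×26)×8 = 2464 mm²; tension across gage: (72 − 1×26)×8 = 368 mm². R_n = min(0.6×400×2464, 0.6×250×3920) + 1.0×400×368 = min(591.36, 588) + 147.2 = 735.2 kN. φR_n = 0.75 × 735.2 = 551.4 kN.
Tension rupture (net): A_n = (242 − 2×26)×8 = 1520 mm² (U = 1.0, A_e = A_n). φR_n = 0.75 × 400 × 1520 = 456.0 kN.
Governing: min(848.5, 858.2, 551.4, 456.0) = 456.0 kN → net-section rupture.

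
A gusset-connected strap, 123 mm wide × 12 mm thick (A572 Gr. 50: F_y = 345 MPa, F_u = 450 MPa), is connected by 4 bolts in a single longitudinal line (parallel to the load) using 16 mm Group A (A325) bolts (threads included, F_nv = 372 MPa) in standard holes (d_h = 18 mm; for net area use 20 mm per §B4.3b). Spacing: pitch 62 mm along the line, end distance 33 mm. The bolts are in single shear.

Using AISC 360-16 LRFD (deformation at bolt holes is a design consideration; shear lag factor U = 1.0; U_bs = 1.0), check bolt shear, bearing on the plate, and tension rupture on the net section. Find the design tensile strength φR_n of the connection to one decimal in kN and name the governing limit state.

Bolt shear: A_b = π(16)²/4 = 201.06 mm². φR_n = 0.75 × 372 × 201.06 × 4 × 1 = 224.4 kN.
Bearing (12 mm plate, F_u = 450 MPa): end bolts L_c = 33 − 18/2 = 24, R_n = min(1.2×24×12×450, 2.4×16×12×450) = 155.52 kN/bolt; interior L_c = 62 − 18 = 44, R_n = 207.36 kN/bolt. φR_n = 0.75 × (1×155.52 + 3×207.36) = 583.2 kN.
Tension rupture (net): A_n = (123 − 1×20)×12 = 1236 mm² (U = 1.0, A_e = A_n). φR_n = 0.75 × 450 × 1236 = 417.2 kN.
Governing: min(224.4, 583.2, 417.2) = 224.4 kN → bolt shear.

224.4 kN (bolt shear governs)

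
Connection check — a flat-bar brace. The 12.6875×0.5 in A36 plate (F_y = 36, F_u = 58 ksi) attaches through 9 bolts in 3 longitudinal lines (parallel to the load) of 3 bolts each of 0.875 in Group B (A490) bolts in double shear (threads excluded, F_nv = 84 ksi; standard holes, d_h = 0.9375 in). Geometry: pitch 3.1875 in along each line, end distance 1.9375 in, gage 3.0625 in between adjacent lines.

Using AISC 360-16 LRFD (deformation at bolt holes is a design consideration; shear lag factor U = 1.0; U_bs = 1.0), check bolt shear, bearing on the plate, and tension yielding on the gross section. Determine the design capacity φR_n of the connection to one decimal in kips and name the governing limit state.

Bolt shear: A_b = π(0.875)²/4 = 0.60132 in². φR_n = 0.75 × 84 × 0.60132 × 9 × 2 = 681.9 kips.
Bearing (0.5 in plate, F_u = 58 ksi): end bolts L_c = 1.9375 − 0.9375/2 = 1.46875, R_n = min(1.2×1.46875×0.5×58, 2.4×0.875×0.5×58) = 51.113 kips/bolt; interior L_c = 3.1875 − 0.9375 = 2.25, R_n = 60.9 kips/bolt. φR_n = 0.75 × (3×51.113 + 6×60.9) = 389.1 kips.
Tension yield (gross): A_g = 12.6875×0.5 = 6.3438 in². φR_n = 0.90 × 36 × 6.3438 = 205.5 kips.
Governing: min(681.9, 389.1, 205.5) = 205.5 kips → gross-section yield.

205.5 kips (gross-section yield governs)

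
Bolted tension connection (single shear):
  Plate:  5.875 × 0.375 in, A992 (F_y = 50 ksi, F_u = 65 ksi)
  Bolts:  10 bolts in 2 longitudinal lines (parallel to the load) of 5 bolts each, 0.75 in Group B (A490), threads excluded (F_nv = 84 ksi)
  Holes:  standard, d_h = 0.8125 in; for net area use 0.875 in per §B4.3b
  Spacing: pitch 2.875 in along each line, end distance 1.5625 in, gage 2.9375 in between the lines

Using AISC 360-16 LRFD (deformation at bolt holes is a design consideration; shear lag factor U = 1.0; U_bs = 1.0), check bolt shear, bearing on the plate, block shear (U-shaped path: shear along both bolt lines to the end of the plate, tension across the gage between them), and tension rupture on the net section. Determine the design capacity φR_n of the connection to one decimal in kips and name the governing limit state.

75.4 kips (net-section rupture governs)

Bolt shear: A_b = π(0.75)²/4 = 0.44179 in². φR_n = 0.75 × 84 × 0.44179 × 10 × 1 = 278.3 kips.
Bearing (0.375 in plate, F_u = 65 ksi): end bolts L_c = 1.5625 − 0.8125/2 = 1.15625, R_n = min(1.2×1.15625×0.375×65, 2.4×0.75×0.375×65) = 33.82 kips/bolt; interior L_c = 2.875 − 0.8125 = 2.0625, R_n = 43.875 kips/bolt. φR_n = 0.75 × (2×33.82 + 8×43.875) = 314.0 kips.
Block shear: shear path 2×[1.5625+4×2.875] = 2×13.0625 in, A_gv = 9.7969, A_nv = 2×(13.0625 − 4.5×0.875)×0.375 = 6.8438 in²; tension across gage: (2.9375 − 1×0.875)×0.375 = 0.77344 in². R_n = min(0.6×65×6.8438, 0.6×50×9.7969) + 1.0×65×0.77344 = min(266.91, 293.91) + 50.274 = 317.18 kips. φR_n = 0.75 × 317.18 = 237.9 kips.
Tension rupture (net): A_n = (5.875 − 2×0.875)×0.375 = 1.5469 in² (U = 1.0, A_e = A_n). φR_n = 0.75 × 65 × 1.5469 = 75.4 kips.
Governing: min(278.3, 314.0, 237.9, 75.4) = 75.4 kips → net-section rupture.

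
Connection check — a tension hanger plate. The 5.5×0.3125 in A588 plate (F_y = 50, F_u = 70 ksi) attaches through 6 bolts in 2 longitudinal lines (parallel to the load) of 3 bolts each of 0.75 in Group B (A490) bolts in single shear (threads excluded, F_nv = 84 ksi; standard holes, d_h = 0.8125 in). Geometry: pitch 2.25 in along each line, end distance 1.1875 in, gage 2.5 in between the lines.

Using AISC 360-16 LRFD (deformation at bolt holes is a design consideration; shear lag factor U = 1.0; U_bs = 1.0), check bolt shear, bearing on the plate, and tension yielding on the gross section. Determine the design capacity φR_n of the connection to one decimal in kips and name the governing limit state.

77.3 kips (gross-section yield governs)

Bolt shear: A_b = π(0.75)²/4 = 0.44179 in². φR_n = 0.75 × 84 × 0.44179 × 6 × 1 = 167.0 kips.
Bearing (0.3125 in plate, F_u = 70 ksi): end bolts L_c = 1.1875 − 0.8125/2 = 0.78125, R_n = min(1.2×0.78125×0.3125×70, 2.4×0.75×0.3125×70) = 20.508 kips/bolt; interior L_c = 2.25 − 0.8125 = 1.4375, R_n = 37.734 kips/bolt. φR_n = 0.75 × (2×20.508 + 4×37.734) = 144.0 kips.
Tension yield (gross): A_g = 5.5×0.3125 = 1.7188 in². φR_n = 0.90 × 50 × 1.7188 = 77.3 kips.
Governing: min(167.0, 144.0, 77.3) = 77.3 kips → gross-section yield.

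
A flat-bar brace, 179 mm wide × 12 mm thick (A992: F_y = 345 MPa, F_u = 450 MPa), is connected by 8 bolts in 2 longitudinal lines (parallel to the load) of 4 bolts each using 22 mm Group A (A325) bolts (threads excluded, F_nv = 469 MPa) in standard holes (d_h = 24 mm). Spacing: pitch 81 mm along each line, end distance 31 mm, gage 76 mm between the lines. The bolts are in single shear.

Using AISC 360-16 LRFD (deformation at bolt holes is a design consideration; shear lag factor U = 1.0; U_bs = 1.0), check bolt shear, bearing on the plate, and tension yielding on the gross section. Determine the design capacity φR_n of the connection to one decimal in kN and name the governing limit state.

667.0 kN (gross-section yield governs)

Bolt shear: A_b = π(22)²/4 = 380.13 mm². φR_n = 0.75 × 469 × 380.13 × 8 × 1 = 1069.7 kN.
Bearing (12 mm plate, F_u = 450 MPa): end bolts L_c = 31 − 24/2 = 19, R_n = min(1.2×19×12×450, 2.4×22×12×450) = 123.12 kN/bolt; interior L_c = 81 − 24 = 57, R_n = 285.12 kN/bolt. φR_n = 0.75 × (2×123.12 + 6×285.12) = 1467.7 kN.
Tension yield (gross): A_g = 179×12 = 2148 mm². φR_n = 0.90 × 345 × 2148 = 667.0 kN.
Governing: min(1069.7, 1467.7, 667.0) = 667.0 kN → gross-section yield.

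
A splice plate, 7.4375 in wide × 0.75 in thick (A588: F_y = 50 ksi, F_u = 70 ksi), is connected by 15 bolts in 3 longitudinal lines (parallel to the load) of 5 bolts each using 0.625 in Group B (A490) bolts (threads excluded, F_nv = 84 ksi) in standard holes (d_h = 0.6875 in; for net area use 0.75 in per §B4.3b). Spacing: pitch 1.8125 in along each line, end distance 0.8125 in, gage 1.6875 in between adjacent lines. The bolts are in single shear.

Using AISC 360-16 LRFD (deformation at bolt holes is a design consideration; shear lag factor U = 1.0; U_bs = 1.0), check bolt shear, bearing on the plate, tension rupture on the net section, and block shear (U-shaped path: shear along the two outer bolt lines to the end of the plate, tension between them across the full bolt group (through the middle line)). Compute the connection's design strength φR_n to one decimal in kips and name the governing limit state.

Bolt shear: A_b = π(0.625)²/4 = 0.3068 in². φR_n = 0.75 × 84 × 0.3068 × 15 × 1 = 289.9 kips.
Bearing (0.75 in plate, F_u = 70 ksi): end bolts L_c = 0.8125 − 0.6875/2 = 0.46875, R_n = min(1.2×0.46875×0.75×70, 2.4×0.625×0.75×70) = 29.531 kips/bolt; interior L_c = 1.8125 − 0.6875 = 1.125, R_n = 70.875 kips/bolt. φR_n = 0.75 × (3×29.531 + 12×70.875) = 704.3 kips.
Tension rupture (net): A_n = (7.4375 − 3×0.75)×0.75 = 3.8906 in² (U = 1.0, A_e = A_n). φR_n = 0.75 × 70 × 3.8906 = 204.3 kips.
Block shear: shear path 2×[0.8125+4×1.8125] = 2×8.0625 in, A_gv = 12.094, A_nv = 2×(8.0625 − 4.5×0.75)×0.75 = 7.0313 in²; tension across gage: (3.375 − 2×0.75)×0.75 = 1.4063 in². R_n = min(0.6×70×7.0313, 0.6×50×12.094) + 1.0×70×1.4063 = min(295.31, 362.82) + 98.441 = 393.75 kips. φR_n = 0.75 × 393.75 = 295.3 kips.
Governing: min(289.9, 704.3, 204.3, 295.3) = 204.3 kips → net-section rupture.

204.3 kips (net-section rupture governs)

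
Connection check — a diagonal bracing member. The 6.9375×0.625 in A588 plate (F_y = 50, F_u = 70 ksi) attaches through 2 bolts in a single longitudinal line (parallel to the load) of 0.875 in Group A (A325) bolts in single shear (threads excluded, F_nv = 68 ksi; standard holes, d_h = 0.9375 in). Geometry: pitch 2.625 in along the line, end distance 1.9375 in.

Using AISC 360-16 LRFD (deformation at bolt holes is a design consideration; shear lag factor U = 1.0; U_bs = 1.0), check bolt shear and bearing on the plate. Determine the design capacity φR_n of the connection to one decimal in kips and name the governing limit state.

Bolt shear: A_b = π(0.875)²/4 = 0.60132 in². φR_n = 0.75 × 68 × 0.60132 × 2 × 1 = 61.3 kips.
Bearing (0.625 in plate, F_u = 70 ksi): end bolts L_c = 1.9375 − 0.9375/2 = 1.46875, R_n = min(1.2×1.46875×0.625×70, 2.4×0.875×0.625×70) = 77.109 kips/bolt; interior L_c = 2.625 − 0.9375 = 1.6875, R_n = 88.594 kips/bolt. φR_n = 0.75 × (1×77.109 + 1×88.594) = 124.3 kips.
Governing: min(61.3, 124.3) = 61.3 kips → bolt shear.

61.3 kips (bolt shear governs)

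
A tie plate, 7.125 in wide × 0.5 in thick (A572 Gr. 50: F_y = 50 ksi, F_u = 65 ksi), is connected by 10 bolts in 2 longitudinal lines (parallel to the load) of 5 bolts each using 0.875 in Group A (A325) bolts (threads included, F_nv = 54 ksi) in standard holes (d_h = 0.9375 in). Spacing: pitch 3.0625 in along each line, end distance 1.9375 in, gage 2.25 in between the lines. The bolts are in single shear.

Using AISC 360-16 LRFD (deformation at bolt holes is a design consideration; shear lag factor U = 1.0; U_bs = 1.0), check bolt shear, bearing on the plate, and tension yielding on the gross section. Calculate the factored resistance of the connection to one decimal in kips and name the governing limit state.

Bolt shear: A_b = π(0.875)²/4 = 0.60132 in². φR_n = 0.75 × 54 × 0.60132 × 10 × 1 = 243.5 kips.
Bearing (0.5 in plate, F_u = 65 ksi): end bolts L_c = 1.9375 − 0.9375/2 = 1.46875, R_n = min(1.2×1.46875×0.5×65, 2.4×0.875×0.5×65) = 57.281 kips/bolt; interior L_c = 3.0625 − 0.9375 = 2.125, R_n = 68.25 kips/bolt. φR_n = 0.75 × (2×57.281 + 8×68.25) = 495.4 kips.
Tension yield (gross): A_g = 7.125×0.5 = 3.5625 in². φR_n = 0.90 × 50 × 3.5625 = 160.3 kips.
Governing: min(243.5, 495.4, 160.3) = 160.3 kips → gross-section yield.

160.3 kips (gross-section yield governs)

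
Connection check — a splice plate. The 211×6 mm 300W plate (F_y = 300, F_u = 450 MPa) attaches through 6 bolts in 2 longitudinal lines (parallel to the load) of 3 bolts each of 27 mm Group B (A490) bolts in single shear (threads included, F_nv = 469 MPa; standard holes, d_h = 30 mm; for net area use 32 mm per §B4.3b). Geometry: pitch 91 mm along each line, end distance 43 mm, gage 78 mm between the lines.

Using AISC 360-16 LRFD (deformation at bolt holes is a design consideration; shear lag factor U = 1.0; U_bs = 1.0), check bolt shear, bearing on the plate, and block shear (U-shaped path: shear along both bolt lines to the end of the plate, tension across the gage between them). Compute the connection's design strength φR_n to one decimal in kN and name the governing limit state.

445.5 kN (block shear governs)

Bolt shear: A_b = π(27)²/4 = 572.56 mm². φR_n = 0.75 × 469 × 572.56 × 6 × 1 = 1208.4 kN.
Bearing (6 mm plate, F_u = 450 MPa): end bolts L_c = 43 − 30/2 = 28, R_n = min(1.2×28×6×450, 2.4×27×6×450) = 90.72 kN/bolt; interior L_c = 91 − 30 = 61, R_n = 174.96 kN/bolt. φR_n = 0.75 × (2×90.72 + 4×174.96) = 661.0 kN.
Block shear: shear path 2×[43+2×91] = 2×225 mm, A_gv = 2700, A_nv = 2×(225 − 2.5×32)×6 = 1740 mm²; tension across gage: (78 − 1×32)×6 = 276 mm². R_n = min(0.6×450×1740, 0.6×300×2700) + 1.0×450×276 = min(469.8, 486) + 124.2 = 594 kN. φR_n = 0.75 × 594 = 445.5 kN.
Governing: min(1208.4, 661.0, 445.5) = 445.5 kN → block shear.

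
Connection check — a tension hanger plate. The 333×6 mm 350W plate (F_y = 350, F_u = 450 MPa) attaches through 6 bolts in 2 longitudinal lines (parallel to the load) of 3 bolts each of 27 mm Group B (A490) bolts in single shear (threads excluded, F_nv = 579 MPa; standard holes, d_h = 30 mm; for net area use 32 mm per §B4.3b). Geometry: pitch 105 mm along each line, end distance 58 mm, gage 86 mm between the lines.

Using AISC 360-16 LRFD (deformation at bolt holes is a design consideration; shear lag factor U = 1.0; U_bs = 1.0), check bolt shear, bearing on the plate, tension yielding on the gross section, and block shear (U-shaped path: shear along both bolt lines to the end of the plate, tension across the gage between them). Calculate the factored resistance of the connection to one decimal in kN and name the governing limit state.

566.2 kN (block shear governs)

Bolt shear: A_b = π(27)²/4 = 572.56 mm². φR_n = 0.75 × 579 × 572.56 × 6 × 1 = 1491.8 kN.
Bearing (6 mm plate, F_u = 450 MPa): end bolts L_c = 58 − 30/2 = 43, R_n = min(1.2×43×6×450, 2.4×27×6×450) = 139.32 kN/bolt; interior L_c = 105 − 30 = 75, R_n = 174.96 kN/bolt. φR_n = 0.75 × (2×139.32 + 4×174.96) = 733.9 kN.
Tension yield (gross): A_g = 333×6 = 1998 mm². φR_n = 0.90 × 350 × 1998 = 629.4 kN.
Block shear: shear path 2×[58+2×105] = 2×268 mm, A_gv = 3216, A_nv = 2×(268 − 2.5×32)×6 = 2256 mm²; tension across gage: (86 − 1×32)×6 = 324 mm². R_n = min(0.6×450×2256, 0.6×350×3216) + 1.0×450×324 = min(609.12, 675.36) + 145.8 = 754.92 kN. φR_n = 0.75 × 754.92 = 566.2 kN.
Governing: min(1491.8, 733.9, 629.4, 566.2) = 566.2 kN → block shear.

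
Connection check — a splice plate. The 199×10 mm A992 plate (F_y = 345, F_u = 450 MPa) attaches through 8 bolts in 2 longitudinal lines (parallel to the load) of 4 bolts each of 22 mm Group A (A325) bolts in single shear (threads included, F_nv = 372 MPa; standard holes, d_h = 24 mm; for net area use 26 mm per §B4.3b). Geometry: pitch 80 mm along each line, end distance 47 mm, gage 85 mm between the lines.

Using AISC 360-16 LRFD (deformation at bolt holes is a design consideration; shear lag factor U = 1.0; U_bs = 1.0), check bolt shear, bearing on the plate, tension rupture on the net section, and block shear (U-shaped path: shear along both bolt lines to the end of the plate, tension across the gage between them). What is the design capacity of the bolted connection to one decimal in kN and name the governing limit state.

Bolt shear: A_b = π(22)²/4 = 380.13 mm². φR_n = 0.75 × 372 × 380.13 × 8 × 1 = 848.5 kN.
Bearing (10 mm plate, F_u = 450 MPa): end bolts L_c = 47 − 24/2 = 35, R_n = min(1.2×35×10×450, 2.4×22×10×450) = 189 kN/bolt; interior L_c = 80 − 24 = 56, R_n = 237.6 kN/bolt. φR_n = 0.75 × (2×189 + 6×237.6) = 1352.7 kN.
Tension rupture (net): A_n = (199 − 2×26)×10 = 1470 mm² (U = 1.0, A_e = A_n). φR_n = 0.75 × 450 × 1470 = 496.1 kN.
Block shear: shear path 2×[47+3×80] = 2×287 mm, A_gv = 5740, A_nv = 2×(287 − 3.5×26)×10 = 3920 mm²; tension across gage: (85 − 1×26)×10 = 590 mm². R_n = min(0.6×450×3920, 0.6×345×5740) + 1.0×450×590 = min(1058.4, 1188.2) + 265.5 = 1323.9 kN. φR_n = 0.75 × 1323.9 = 992.9 kN.
Governing: min(848.5, 1352.7, 496.1, 992.9) = 496.1 kN → net-section rupture.

496.1 kN (net-section rupture governs)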